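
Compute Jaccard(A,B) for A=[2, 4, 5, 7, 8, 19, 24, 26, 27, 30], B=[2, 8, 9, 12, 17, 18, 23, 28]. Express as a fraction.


A intersect B = [2, 8]
|A intersect B| = 2
A union B = [2, 4, 5, 7, 8, 9, 12, 17, 18, 19, 23, 24, 26, 27, 28, 30]
|A union B| = 16
Jaccard = 2/16 = 1/8

1/8


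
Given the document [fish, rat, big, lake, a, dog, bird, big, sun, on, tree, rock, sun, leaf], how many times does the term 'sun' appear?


Document has 14 words
Scanning for 'sun':
Found at positions: [8, 12]
Count = 2

2


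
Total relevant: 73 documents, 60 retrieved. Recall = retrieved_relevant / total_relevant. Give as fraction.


Recall = retrieved_relevant / total_relevant
= 60 / 73
= 60 / (60 + 13)
= 60/73

60/73


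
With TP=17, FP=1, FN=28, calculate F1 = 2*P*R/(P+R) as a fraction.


F1 = 2 * P * R / (P + R)
P = TP/(TP+FP) = 17/18 = 17/18
R = TP/(TP+FN) = 17/45 = 17/45
2 * P * R = 2 * 17/18 * 17/45 = 289/405
P + R = 17/18 + 17/45 = 119/90
F1 = 289/405 / 119/90 = 34/63

34/63


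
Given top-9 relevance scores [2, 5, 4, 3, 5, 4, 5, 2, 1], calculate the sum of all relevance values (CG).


Cumulative Gain = sum of relevance scores
Position 1: rel=2, running sum=2
Position 2: rel=5, running sum=7
Position 3: rel=4, running sum=11
Position 4: rel=3, running sum=14
Position 5: rel=5, running sum=19
Position 6: rel=4, running sum=23
Position 7: rel=5, running sum=28
Position 8: rel=2, running sum=30
Position 9: rel=1, running sum=31
CG = 31

31


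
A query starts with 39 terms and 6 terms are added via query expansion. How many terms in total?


Original terms: 39
Expansion terms: 6
Total = 39 + 6 = 45

45


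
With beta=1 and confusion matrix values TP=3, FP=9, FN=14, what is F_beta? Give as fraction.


P = TP/(TP+FP) = 3/12 = 1/4
R = TP/(TP+FN) = 3/17 = 3/17
beta^2 = 1^2 = 1
(1 + beta^2) = 2
Numerator = (1+beta^2)*P*R = 3/34
Denominator = beta^2*P + R = 1/4 + 3/17 = 29/68
F_beta = 6/29

6/29


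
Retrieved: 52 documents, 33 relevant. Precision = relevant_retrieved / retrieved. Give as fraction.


Precision = relevant_retrieved / total_retrieved
= 33 / 52
= 33 / (33 + 19)
= 33/52

33/52


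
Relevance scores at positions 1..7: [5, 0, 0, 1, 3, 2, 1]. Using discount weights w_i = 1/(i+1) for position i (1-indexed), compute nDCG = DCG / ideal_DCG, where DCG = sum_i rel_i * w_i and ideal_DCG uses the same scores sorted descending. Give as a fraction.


Position discount weights w_i = 1/(i+1) for i=1..7:
Weights = [1/2, 1/3, 1/4, 1/5, 1/6, 1/7, 1/8]
Actual relevance: [5, 0, 0, 1, 3, 2, 1]
DCG = 5/2 + 0/3 + 0/4 + 1/5 + 3/6 + 2/7 + 1/8 = 1011/280
Ideal relevance (sorted desc): [5, 3, 2, 1, 1, 0, 0]
Ideal DCG = 5/2 + 3/3 + 2/4 + 1/5 + 1/6 + 0/7 + 0/8 = 131/30
nDCG = DCG / ideal_DCG = 1011/280 / 131/30 = 3033/3668

3033/3668


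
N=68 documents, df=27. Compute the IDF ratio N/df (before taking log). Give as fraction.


IDF ratio = N / df
= 68 / 27
= 68/27

68/27


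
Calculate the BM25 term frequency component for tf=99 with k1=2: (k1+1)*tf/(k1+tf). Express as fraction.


BM25 TF component = (k1+1)*tf / (k1+tf)
k1 = 2, tf = 99
Numerator = (2+1)*99 = 297
Denominator = 2 + 99 = 101
= 297/101 = 297/101

297/101


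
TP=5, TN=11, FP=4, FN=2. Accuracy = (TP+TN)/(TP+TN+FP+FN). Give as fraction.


Accuracy = (TP + TN) / (TP + TN + FP + FN)
TP + TN = 5 + 11 = 16
Total = 5 + 11 + 4 + 2 = 22
Accuracy = 16 / 22 = 8/11

8/11


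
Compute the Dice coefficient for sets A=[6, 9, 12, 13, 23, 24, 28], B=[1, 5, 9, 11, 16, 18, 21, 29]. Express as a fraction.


A intersect B = [9]
|A intersect B| = 1
|A| = 7, |B| = 8
Dice = 2*1 / (7+8)
= 2 / 15 = 2/15

2/15


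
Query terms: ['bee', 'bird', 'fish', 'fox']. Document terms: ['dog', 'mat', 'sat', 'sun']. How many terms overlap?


Query terms: ['bee', 'bird', 'fish', 'fox']
Document terms: ['dog', 'mat', 'sat', 'sun']
Common terms: []
Overlap count = 0

0


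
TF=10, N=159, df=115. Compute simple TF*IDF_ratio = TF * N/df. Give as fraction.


TF * (N/df)
= 10 * (159/115)
= 10 * 159/115
= 318/23

318/23


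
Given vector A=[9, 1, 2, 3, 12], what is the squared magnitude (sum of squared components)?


|A|^2 = sum of squared components
A[0]^2 = 9^2 = 81
A[1]^2 = 1^2 = 1
A[2]^2 = 2^2 = 4
A[3]^2 = 3^2 = 9
A[4]^2 = 12^2 = 144
Sum = 81 + 1 + 4 + 9 + 144 = 239

239


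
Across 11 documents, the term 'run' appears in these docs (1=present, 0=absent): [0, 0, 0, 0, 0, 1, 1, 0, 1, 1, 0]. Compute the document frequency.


Checking each document for 'run':
Doc 1: absent
Doc 2: absent
Doc 3: absent
Doc 4: absent
Doc 5: absent
Doc 6: present
Doc 7: present
Doc 8: absent
Doc 9: present
Doc 10: present
Doc 11: absent
df = sum of presences = 0 + 0 + 0 + 0 + 0 + 1 + 1 + 0 + 1 + 1 + 0 = 4

4


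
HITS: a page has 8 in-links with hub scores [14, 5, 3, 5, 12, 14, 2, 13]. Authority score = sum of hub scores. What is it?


Authority = sum of hub scores of in-linkers
In-link 1: hub score = 14
In-link 2: hub score = 5
In-link 3: hub score = 3
In-link 4: hub score = 5
In-link 5: hub score = 12
In-link 6: hub score = 14
In-link 7: hub score = 2
In-link 8: hub score = 13
Authority = 14 + 5 + 3 + 5 + 12 + 14 + 2 + 13 = 68

68


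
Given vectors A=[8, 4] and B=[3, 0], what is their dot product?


Dot product = sum of element-wise products
A[0]*B[0] = 8*3 = 24
A[1]*B[1] = 4*0 = 0
Sum = 24 + 0 = 24

24


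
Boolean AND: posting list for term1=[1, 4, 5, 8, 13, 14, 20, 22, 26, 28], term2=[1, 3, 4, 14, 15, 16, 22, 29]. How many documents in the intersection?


Boolean AND: find intersection of posting lists
term1 docs: [1, 4, 5, 8, 13, 14, 20, 22, 26, 28]
term2 docs: [1, 3, 4, 14, 15, 16, 22, 29]
Intersection: [1, 4, 14, 22]
|intersection| = 4

4


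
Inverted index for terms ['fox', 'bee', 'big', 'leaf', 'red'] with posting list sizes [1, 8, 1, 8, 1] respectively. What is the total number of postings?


Summing posting list sizes:
'fox': 1 postings
'bee': 8 postings
'big': 1 postings
'leaf': 8 postings
'red': 1 postings
Total = 1 + 8 + 1 + 8 + 1 = 19

19


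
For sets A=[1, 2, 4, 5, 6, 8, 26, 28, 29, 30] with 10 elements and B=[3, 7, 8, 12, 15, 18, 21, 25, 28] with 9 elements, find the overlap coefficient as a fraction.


A intersect B = [8, 28]
|A intersect B| = 2
min(|A|, |B|) = min(10, 9) = 9
Overlap = 2 / 9 = 2/9

2/9


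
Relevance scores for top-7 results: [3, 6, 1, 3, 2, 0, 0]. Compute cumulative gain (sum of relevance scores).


Cumulative Gain = sum of relevance scores
Position 1: rel=3, running sum=3
Position 2: rel=6, running sum=9
Position 3: rel=1, running sum=10
Position 4: rel=3, running sum=13
Position 5: rel=2, running sum=15
Position 6: rel=0, running sum=15
Position 7: rel=0, running sum=15
CG = 15

15


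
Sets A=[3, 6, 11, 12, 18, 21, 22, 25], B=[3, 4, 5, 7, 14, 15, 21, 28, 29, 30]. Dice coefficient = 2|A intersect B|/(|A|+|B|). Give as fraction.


A intersect B = [3, 21]
|A intersect B| = 2
|A| = 8, |B| = 10
Dice = 2*2 / (8+10)
= 4 / 18 = 2/9

2/9


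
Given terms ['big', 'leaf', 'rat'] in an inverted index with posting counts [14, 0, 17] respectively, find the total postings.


Summing posting list sizes:
'big': 14 postings
'leaf': 0 postings
'rat': 17 postings
Total = 14 + 0 + 17 = 31

31


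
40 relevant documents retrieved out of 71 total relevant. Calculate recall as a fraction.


Recall = retrieved_relevant / total_relevant
= 40 / 71
= 40 / (40 + 31)
= 40/71

40/71


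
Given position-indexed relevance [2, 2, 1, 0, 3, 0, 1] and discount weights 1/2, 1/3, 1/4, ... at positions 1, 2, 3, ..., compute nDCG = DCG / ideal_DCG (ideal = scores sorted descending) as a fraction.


Position discount weights w_i = 1/(i+1) for i=1..7:
Weights = [1/2, 1/3, 1/4, 1/5, 1/6, 1/7, 1/8]
Actual relevance: [2, 2, 1, 0, 3, 0, 1]
DCG = 2/2 + 2/3 + 1/4 + 0/5 + 3/6 + 0/7 + 1/8 = 61/24
Ideal relevance (sorted desc): [3, 2, 2, 1, 1, 0, 0]
Ideal DCG = 3/2 + 2/3 + 2/4 + 1/5 + 1/6 + 0/7 + 0/8 = 91/30
nDCG = DCG / ideal_DCG = 61/24 / 91/30 = 305/364

305/364


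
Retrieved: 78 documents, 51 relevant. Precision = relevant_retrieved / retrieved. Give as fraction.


Precision = relevant_retrieved / total_retrieved
= 51 / 78
= 51 / (51 + 27)
= 17/26

17/26


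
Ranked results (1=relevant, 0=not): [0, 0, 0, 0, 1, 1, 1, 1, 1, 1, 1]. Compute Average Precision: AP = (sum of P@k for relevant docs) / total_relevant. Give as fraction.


Computing P@k for each relevant position:
Position 1: not relevant
Position 2: not relevant
Position 3: not relevant
Position 4: not relevant
Position 5: relevant, P@5 = 1/5 = 1/5
Position 6: relevant, P@6 = 2/6 = 1/3
Position 7: relevant, P@7 = 3/7 = 3/7
Position 8: relevant, P@8 = 4/8 = 1/2
Position 9: relevant, P@9 = 5/9 = 5/9
Position 10: relevant, P@10 = 6/10 = 3/5
Position 11: relevant, P@11 = 7/11 = 7/11
Sum of P@k = 1/5 + 1/3 + 3/7 + 1/2 + 5/9 + 3/5 + 7/11 = 22549/6930
AP = 22549/6930 / 7 = 22549/48510

22549/48510


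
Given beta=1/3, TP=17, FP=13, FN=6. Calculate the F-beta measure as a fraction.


P = TP/(TP+FP) = 17/30 = 17/30
R = TP/(TP+FN) = 17/23 = 17/23
beta^2 = 1/3^2 = 1/9
(1 + beta^2) = 10/9
Numerator = (1+beta^2)*P*R = 289/621
Denominator = beta^2*P + R = 17/270 + 17/23 = 4981/6210
F_beta = 170/293

170/293


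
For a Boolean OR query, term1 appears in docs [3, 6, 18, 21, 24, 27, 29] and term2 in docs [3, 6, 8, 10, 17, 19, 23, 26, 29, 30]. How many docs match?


Boolean OR: find union of posting lists
term1 docs: [3, 6, 18, 21, 24, 27, 29]
term2 docs: [3, 6, 8, 10, 17, 19, 23, 26, 29, 30]
Union: [3, 6, 8, 10, 17, 18, 19, 21, 23, 24, 26, 27, 29, 30]
|union| = 14

14


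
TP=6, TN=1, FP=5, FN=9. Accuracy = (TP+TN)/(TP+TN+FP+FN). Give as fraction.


Accuracy = (TP + TN) / (TP + TN + FP + FN)
TP + TN = 6 + 1 = 7
Total = 6 + 1 + 5 + 9 = 21
Accuracy = 7 / 21 = 1/3

1/3


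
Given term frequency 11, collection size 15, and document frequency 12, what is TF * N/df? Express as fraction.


TF * (N/df)
= 11 * (15/12)
= 11 * 5/4
= 55/4

55/4


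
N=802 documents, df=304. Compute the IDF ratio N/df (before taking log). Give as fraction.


IDF ratio = N / df
= 802 / 304
= 401/152

401/152


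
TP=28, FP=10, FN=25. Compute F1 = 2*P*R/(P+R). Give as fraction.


F1 = 2 * P * R / (P + R)
P = TP/(TP+FP) = 28/38 = 14/19
R = TP/(TP+FN) = 28/53 = 28/53
2 * P * R = 2 * 14/19 * 28/53 = 784/1007
P + R = 14/19 + 28/53 = 1274/1007
F1 = 784/1007 / 1274/1007 = 8/13

8/13


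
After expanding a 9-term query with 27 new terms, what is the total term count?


Original terms: 9
Expansion terms: 27
Total = 9 + 27 = 36

36


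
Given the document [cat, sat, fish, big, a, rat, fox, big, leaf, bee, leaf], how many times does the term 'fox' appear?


Document has 11 words
Scanning for 'fox':
Found at positions: [6]
Count = 1

1


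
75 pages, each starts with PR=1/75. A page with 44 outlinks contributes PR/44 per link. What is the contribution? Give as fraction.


Initial PR = 1/75 = 1/75
Outlinks = 44
Contribution per link = PR / outlinks
= 1/75 / 44
= 1/3300

1/3300


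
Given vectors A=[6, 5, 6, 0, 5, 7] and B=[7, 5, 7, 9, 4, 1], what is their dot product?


Dot product = sum of element-wise products
A[0]*B[0] = 6*7 = 42
A[1]*B[1] = 5*5 = 25
A[2]*B[2] = 6*7 = 42
A[3]*B[3] = 0*9 = 0
A[4]*B[4] = 5*4 = 20
A[5]*B[5] = 7*1 = 7
Sum = 42 + 25 + 42 + 0 + 20 + 7 = 136

136


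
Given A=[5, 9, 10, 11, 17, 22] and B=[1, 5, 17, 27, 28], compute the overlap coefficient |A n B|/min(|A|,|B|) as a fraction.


A intersect B = [5, 17]
|A intersect B| = 2
min(|A|, |B|) = min(6, 5) = 5
Overlap = 2 / 5 = 2/5

2/5


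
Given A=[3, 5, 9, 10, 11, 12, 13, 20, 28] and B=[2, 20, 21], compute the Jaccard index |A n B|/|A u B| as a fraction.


A intersect B = [20]
|A intersect B| = 1
A union B = [2, 3, 5, 9, 10, 11, 12, 13, 20, 21, 28]
|A union B| = 11
Jaccard = 1/11 = 1/11

1/11


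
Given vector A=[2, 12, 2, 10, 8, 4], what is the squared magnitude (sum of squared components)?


|A|^2 = sum of squared components
A[0]^2 = 2^2 = 4
A[1]^2 = 12^2 = 144
A[2]^2 = 2^2 = 4
A[3]^2 = 10^2 = 100
A[4]^2 = 8^2 = 64
A[5]^2 = 4^2 = 16
Sum = 4 + 144 + 4 + 100 + 64 + 16 = 332

332


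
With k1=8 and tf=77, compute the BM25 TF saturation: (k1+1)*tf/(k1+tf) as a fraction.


BM25 TF component = (k1+1)*tf / (k1+tf)
k1 = 8, tf = 77
Numerator = (8+1)*77 = 693
Denominator = 8 + 77 = 85
= 693/85 = 693/85

693/85


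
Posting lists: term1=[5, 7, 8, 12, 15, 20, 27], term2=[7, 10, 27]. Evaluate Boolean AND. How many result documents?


Boolean AND: find intersection of posting lists
term1 docs: [5, 7, 8, 12, 15, 20, 27]
term2 docs: [7, 10, 27]
Intersection: [7, 27]
|intersection| = 2

2


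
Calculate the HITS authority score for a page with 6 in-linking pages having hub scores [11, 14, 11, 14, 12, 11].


Authority = sum of hub scores of in-linkers
In-link 1: hub score = 11
In-link 2: hub score = 14
In-link 3: hub score = 11
In-link 4: hub score = 14
In-link 5: hub score = 12
In-link 6: hub score = 11
Authority = 11 + 14 + 11 + 14 + 12 + 11 = 73

73


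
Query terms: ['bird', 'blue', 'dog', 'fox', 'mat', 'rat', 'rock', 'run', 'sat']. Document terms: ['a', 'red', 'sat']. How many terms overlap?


Query terms: ['bird', 'blue', 'dog', 'fox', 'mat', 'rat', 'rock', 'run', 'sat']
Document terms: ['a', 'red', 'sat']
Common terms: ['sat']
Overlap count = 1

1


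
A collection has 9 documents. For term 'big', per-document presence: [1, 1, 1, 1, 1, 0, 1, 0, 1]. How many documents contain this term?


Checking each document for 'big':
Doc 1: present
Doc 2: present
Doc 3: present
Doc 4: present
Doc 5: present
Doc 6: absent
Doc 7: present
Doc 8: absent
Doc 9: present
df = sum of presences = 1 + 1 + 1 + 1 + 1 + 0 + 1 + 0 + 1 = 7

7


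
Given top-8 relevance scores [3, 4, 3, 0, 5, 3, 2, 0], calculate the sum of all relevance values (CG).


Cumulative Gain = sum of relevance scores
Position 1: rel=3, running sum=3
Position 2: rel=4, running sum=7
Position 3: rel=3, running sum=10
Position 4: rel=0, running sum=10
Position 5: rel=5, running sum=15
Position 6: rel=3, running sum=18
Position 7: rel=2, running sum=20
Position 8: rel=0, running sum=20
CG = 20

20


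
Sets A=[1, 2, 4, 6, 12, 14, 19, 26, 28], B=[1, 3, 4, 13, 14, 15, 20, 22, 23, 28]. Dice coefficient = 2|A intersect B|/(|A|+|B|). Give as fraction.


A intersect B = [1, 4, 14, 28]
|A intersect B| = 4
|A| = 9, |B| = 10
Dice = 2*4 / (9+10)
= 8 / 19 = 8/19

8/19


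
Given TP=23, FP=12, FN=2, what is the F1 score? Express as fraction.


F1 = 2 * P * R / (P + R)
P = TP/(TP+FP) = 23/35 = 23/35
R = TP/(TP+FN) = 23/25 = 23/25
2 * P * R = 2 * 23/35 * 23/25 = 1058/875
P + R = 23/35 + 23/25 = 276/175
F1 = 1058/875 / 276/175 = 23/30

23/30


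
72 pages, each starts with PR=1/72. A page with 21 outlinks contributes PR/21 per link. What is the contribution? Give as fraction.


Initial PR = 1/72 = 1/72
Outlinks = 21
Contribution per link = PR / outlinks
= 1/72 / 21
= 1/1512

1/1512


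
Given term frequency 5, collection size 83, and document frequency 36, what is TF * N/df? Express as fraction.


TF * (N/df)
= 5 * (83/36)
= 5 * 83/36
= 415/36

415/36


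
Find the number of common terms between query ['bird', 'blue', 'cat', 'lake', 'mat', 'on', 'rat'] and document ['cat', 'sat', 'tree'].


Query terms: ['bird', 'blue', 'cat', 'lake', 'mat', 'on', 'rat']
Document terms: ['cat', 'sat', 'tree']
Common terms: ['cat']
Overlap count = 1

1


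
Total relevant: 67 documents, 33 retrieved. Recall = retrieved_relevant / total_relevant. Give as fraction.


Recall = retrieved_relevant / total_relevant
= 33 / 67
= 33 / (33 + 34)
= 33/67

33/67


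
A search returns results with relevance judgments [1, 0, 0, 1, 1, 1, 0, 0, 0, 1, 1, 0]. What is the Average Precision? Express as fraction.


Computing P@k for each relevant position:
Position 1: relevant, P@1 = 1/1 = 1
Position 2: not relevant
Position 3: not relevant
Position 4: relevant, P@4 = 2/4 = 1/2
Position 5: relevant, P@5 = 3/5 = 3/5
Position 6: relevant, P@6 = 4/6 = 2/3
Position 7: not relevant
Position 8: not relevant
Position 9: not relevant
Position 10: relevant, P@10 = 5/10 = 1/2
Position 11: relevant, P@11 = 6/11 = 6/11
Position 12: not relevant
Sum of P@k = 1 + 1/2 + 3/5 + 2/3 + 1/2 + 6/11 = 629/165
AP = 629/165 / 6 = 629/990

629/990


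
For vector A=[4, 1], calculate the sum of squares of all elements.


|A|^2 = sum of squared components
A[0]^2 = 4^2 = 16
A[1]^2 = 1^2 = 1
Sum = 16 + 1 = 17

17


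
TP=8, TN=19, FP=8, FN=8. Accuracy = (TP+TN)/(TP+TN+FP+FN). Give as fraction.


Accuracy = (TP + TN) / (TP + TN + FP + FN)
TP + TN = 8 + 19 = 27
Total = 8 + 19 + 8 + 8 = 43
Accuracy = 27 / 43 = 27/43

27/43


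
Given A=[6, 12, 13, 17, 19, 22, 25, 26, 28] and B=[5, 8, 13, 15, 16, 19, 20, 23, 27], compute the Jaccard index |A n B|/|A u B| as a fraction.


A intersect B = [13, 19]
|A intersect B| = 2
A union B = [5, 6, 8, 12, 13, 15, 16, 17, 19, 20, 22, 23, 25, 26, 27, 28]
|A union B| = 16
Jaccard = 2/16 = 1/8

1/8


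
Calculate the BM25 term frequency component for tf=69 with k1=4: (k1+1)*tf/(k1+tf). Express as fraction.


BM25 TF component = (k1+1)*tf / (k1+tf)
k1 = 4, tf = 69
Numerator = (4+1)*69 = 345
Denominator = 4 + 69 = 73
= 345/73 = 345/73

345/73


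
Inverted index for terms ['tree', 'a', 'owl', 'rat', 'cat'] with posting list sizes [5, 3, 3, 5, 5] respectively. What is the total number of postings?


Summing posting list sizes:
'tree': 5 postings
'a': 3 postings
'owl': 3 postings
'rat': 5 postings
'cat': 5 postings
Total = 5 + 3 + 3 + 5 + 5 = 21

21


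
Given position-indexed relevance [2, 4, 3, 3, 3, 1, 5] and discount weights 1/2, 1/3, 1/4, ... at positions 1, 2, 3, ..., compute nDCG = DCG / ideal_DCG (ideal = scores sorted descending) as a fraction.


Position discount weights w_i = 1/(i+1) for i=1..7:
Weights = [1/2, 1/3, 1/4, 1/5, 1/6, 1/7, 1/8]
Actual relevance: [2, 4, 3, 3, 3, 1, 5]
DCG = 2/2 + 4/3 + 3/4 + 3/5 + 3/6 + 1/7 + 5/8 = 4159/840
Ideal relevance (sorted desc): [5, 4, 3, 3, 3, 2, 1]
Ideal DCG = 5/2 + 4/3 + 3/4 + 3/5 + 3/6 + 2/7 + 1/8 = 5119/840
nDCG = DCG / ideal_DCG = 4159/840 / 5119/840 = 4159/5119

4159/5119


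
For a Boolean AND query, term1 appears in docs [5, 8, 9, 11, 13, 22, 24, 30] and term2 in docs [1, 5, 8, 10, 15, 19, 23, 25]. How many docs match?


Boolean AND: find intersection of posting lists
term1 docs: [5, 8, 9, 11, 13, 22, 24, 30]
term2 docs: [1, 5, 8, 10, 15, 19, 23, 25]
Intersection: [5, 8]
|intersection| = 2

2


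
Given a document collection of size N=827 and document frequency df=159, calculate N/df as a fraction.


IDF ratio = N / df
= 827 / 159
= 827/159

827/159


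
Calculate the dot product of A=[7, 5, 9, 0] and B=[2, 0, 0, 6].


Dot product = sum of element-wise products
A[0]*B[0] = 7*2 = 14
A[1]*B[1] = 5*0 = 0
A[2]*B[2] = 9*0 = 0
A[3]*B[3] = 0*6 = 0
Sum = 14 + 0 + 0 + 0 = 14

14


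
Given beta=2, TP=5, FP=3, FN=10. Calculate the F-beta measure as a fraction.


P = TP/(TP+FP) = 5/8 = 5/8
R = TP/(TP+FN) = 5/15 = 1/3
beta^2 = 2^2 = 4
(1 + beta^2) = 5
Numerator = (1+beta^2)*P*R = 25/24
Denominator = beta^2*P + R = 5/2 + 1/3 = 17/6
F_beta = 25/68

25/68


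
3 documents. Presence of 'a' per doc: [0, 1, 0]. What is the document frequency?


Checking each document for 'a':
Doc 1: absent
Doc 2: present
Doc 3: absent
df = sum of presences = 0 + 1 + 0 = 1

1


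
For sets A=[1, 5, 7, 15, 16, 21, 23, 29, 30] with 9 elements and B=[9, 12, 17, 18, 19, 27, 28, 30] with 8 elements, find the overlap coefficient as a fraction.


A intersect B = [30]
|A intersect B| = 1
min(|A|, |B|) = min(9, 8) = 8
Overlap = 1 / 8 = 1/8

1/8


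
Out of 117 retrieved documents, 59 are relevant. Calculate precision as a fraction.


Precision = relevant_retrieved / total_retrieved
= 59 / 117
= 59 / (59 + 58)
= 59/117

59/117


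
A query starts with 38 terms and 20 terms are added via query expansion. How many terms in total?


Original terms: 38
Expansion terms: 20
Total = 38 + 20 = 58

58


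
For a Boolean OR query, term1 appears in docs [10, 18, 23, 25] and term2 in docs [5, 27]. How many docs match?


Boolean OR: find union of posting lists
term1 docs: [10, 18, 23, 25]
term2 docs: [5, 27]
Union: [5, 10, 18, 23, 25, 27]
|union| = 6

6


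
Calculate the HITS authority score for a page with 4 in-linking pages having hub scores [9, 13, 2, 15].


Authority = sum of hub scores of in-linkers
In-link 1: hub score = 9
In-link 2: hub score = 13
In-link 3: hub score = 2
In-link 4: hub score = 15
Authority = 9 + 13 + 2 + 15 = 39

39


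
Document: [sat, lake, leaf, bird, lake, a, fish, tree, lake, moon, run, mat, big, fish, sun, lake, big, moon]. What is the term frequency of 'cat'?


Document has 18 words
Scanning for 'cat':
Term not found in document
Count = 0

0


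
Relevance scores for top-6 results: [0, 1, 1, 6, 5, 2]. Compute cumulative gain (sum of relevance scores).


Cumulative Gain = sum of relevance scores
Position 1: rel=0, running sum=0
Position 2: rel=1, running sum=1
Position 3: rel=1, running sum=2
Position 4: rel=6, running sum=8
Position 5: rel=5, running sum=13
Position 6: rel=2, running sum=15
CG = 15

15


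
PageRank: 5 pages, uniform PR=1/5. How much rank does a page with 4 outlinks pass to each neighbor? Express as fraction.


Initial PR = 1/5 = 1/5
Outlinks = 4
Contribution per link = PR / outlinks
= 1/5 / 4
= 1/20

1/20


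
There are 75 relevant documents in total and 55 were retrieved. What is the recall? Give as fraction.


Recall = retrieved_relevant / total_relevant
= 55 / 75
= 55 / (55 + 20)
= 11/15

11/15


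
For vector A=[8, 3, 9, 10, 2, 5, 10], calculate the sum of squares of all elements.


|A|^2 = sum of squared components
A[0]^2 = 8^2 = 64
A[1]^2 = 3^2 = 9
A[2]^2 = 9^2 = 81
A[3]^2 = 10^2 = 100
A[4]^2 = 2^2 = 4
A[5]^2 = 5^2 = 25
A[6]^2 = 10^2 = 100
Sum = 64 + 9 + 81 + 100 + 4 + 25 + 100 = 383

383


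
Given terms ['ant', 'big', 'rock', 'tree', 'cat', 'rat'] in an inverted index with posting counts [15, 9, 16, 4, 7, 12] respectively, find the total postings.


Summing posting list sizes:
'ant': 15 postings
'big': 9 postings
'rock': 16 postings
'tree': 4 postings
'cat': 7 postings
'rat': 12 postings
Total = 15 + 9 + 16 + 4 + 7 + 12 = 63

63


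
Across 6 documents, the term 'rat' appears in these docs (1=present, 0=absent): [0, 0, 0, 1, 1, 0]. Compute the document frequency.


Checking each document for 'rat':
Doc 1: absent
Doc 2: absent
Doc 3: absent
Doc 4: present
Doc 5: present
Doc 6: absent
df = sum of presences = 0 + 0 + 0 + 1 + 1 + 0 = 2

2


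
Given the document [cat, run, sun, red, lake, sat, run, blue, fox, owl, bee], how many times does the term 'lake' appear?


Document has 11 words
Scanning for 'lake':
Found at positions: [4]
Count = 1

1


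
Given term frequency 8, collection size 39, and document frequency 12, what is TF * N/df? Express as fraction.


TF * (N/df)
= 8 * (39/12)
= 8 * 13/4
= 26

26


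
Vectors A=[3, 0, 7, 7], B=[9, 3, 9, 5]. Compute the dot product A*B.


Dot product = sum of element-wise products
A[0]*B[0] = 3*9 = 27
A[1]*B[1] = 0*3 = 0
A[2]*B[2] = 7*9 = 63
A[3]*B[3] = 7*5 = 35
Sum = 27 + 0 + 63 + 35 = 125

125


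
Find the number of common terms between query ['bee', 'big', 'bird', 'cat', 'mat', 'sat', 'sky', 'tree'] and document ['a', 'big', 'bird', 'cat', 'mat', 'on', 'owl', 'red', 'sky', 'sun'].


Query terms: ['bee', 'big', 'bird', 'cat', 'mat', 'sat', 'sky', 'tree']
Document terms: ['a', 'big', 'bird', 'cat', 'mat', 'on', 'owl', 'red', 'sky', 'sun']
Common terms: ['big', 'bird', 'cat', 'mat', 'sky']
Overlap count = 5

5


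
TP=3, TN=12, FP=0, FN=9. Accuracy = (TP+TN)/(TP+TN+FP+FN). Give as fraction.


Accuracy = (TP + TN) / (TP + TN + FP + FN)
TP + TN = 3 + 12 = 15
Total = 3 + 12 + 0 + 9 = 24
Accuracy = 15 / 24 = 5/8

5/8


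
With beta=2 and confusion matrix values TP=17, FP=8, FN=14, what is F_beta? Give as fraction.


P = TP/(TP+FP) = 17/25 = 17/25
R = TP/(TP+FN) = 17/31 = 17/31
beta^2 = 2^2 = 4
(1 + beta^2) = 5
Numerator = (1+beta^2)*P*R = 289/155
Denominator = beta^2*P + R = 68/25 + 17/31 = 2533/775
F_beta = 85/149

85/149


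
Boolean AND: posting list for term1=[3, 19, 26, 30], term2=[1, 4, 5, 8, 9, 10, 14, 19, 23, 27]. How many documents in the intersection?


Boolean AND: find intersection of posting lists
term1 docs: [3, 19, 26, 30]
term2 docs: [1, 4, 5, 8, 9, 10, 14, 19, 23, 27]
Intersection: [19]
|intersection| = 1

1


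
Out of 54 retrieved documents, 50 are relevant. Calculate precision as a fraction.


Precision = relevant_retrieved / total_retrieved
= 50 / 54
= 50 / (50 + 4)
= 25/27

25/27


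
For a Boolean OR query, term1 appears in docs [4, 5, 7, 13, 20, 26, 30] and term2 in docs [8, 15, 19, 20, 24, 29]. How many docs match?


Boolean OR: find union of posting lists
term1 docs: [4, 5, 7, 13, 20, 26, 30]
term2 docs: [8, 15, 19, 20, 24, 29]
Union: [4, 5, 7, 8, 13, 15, 19, 20, 24, 26, 29, 30]
|union| = 12

12


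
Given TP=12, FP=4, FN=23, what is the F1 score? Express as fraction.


F1 = 2 * P * R / (P + R)
P = TP/(TP+FP) = 12/16 = 3/4
R = TP/(TP+FN) = 12/35 = 12/35
2 * P * R = 2 * 3/4 * 12/35 = 18/35
P + R = 3/4 + 12/35 = 153/140
F1 = 18/35 / 153/140 = 8/17

8/17


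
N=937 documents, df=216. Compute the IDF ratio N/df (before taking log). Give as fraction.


IDF ratio = N / df
= 937 / 216
= 937/216

937/216


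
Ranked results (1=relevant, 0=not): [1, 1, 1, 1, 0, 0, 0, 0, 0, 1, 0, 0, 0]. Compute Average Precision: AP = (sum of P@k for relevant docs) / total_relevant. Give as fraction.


Computing P@k for each relevant position:
Position 1: relevant, P@1 = 1/1 = 1
Position 2: relevant, P@2 = 2/2 = 1
Position 3: relevant, P@3 = 3/3 = 1
Position 4: relevant, P@4 = 4/4 = 1
Position 5: not relevant
Position 6: not relevant
Position 7: not relevant
Position 8: not relevant
Position 9: not relevant
Position 10: relevant, P@10 = 5/10 = 1/2
Position 11: not relevant
Position 12: not relevant
Position 13: not relevant
Sum of P@k = 1 + 1 + 1 + 1 + 1/2 = 9/2
AP = 9/2 / 5 = 9/10

9/10


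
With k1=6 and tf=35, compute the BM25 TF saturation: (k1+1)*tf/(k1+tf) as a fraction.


BM25 TF component = (k1+1)*tf / (k1+tf)
k1 = 6, tf = 35
Numerator = (6+1)*35 = 245
Denominator = 6 + 35 = 41
= 245/41 = 245/41

245/41


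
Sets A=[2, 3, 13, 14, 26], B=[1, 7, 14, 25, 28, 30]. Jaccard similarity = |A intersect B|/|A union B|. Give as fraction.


A intersect B = [14]
|A intersect B| = 1
A union B = [1, 2, 3, 7, 13, 14, 25, 26, 28, 30]
|A union B| = 10
Jaccard = 1/10 = 1/10

1/10


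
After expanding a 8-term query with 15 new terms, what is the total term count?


Original terms: 8
Expansion terms: 15
Total = 8 + 15 = 23

23


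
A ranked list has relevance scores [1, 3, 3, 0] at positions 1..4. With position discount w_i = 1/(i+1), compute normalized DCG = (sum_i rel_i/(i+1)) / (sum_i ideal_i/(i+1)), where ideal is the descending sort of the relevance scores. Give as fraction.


Position discount weights w_i = 1/(i+1) for i=1..4:
Weights = [1/2, 1/3, 1/4, 1/5]
Actual relevance: [1, 3, 3, 0]
DCG = 1/2 + 3/3 + 3/4 + 0/5 = 9/4
Ideal relevance (sorted desc): [3, 3, 1, 0]
Ideal DCG = 3/2 + 3/3 + 1/4 + 0/5 = 11/4
nDCG = DCG / ideal_DCG = 9/4 / 11/4 = 9/11

9/11


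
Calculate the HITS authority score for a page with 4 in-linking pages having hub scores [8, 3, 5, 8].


Authority = sum of hub scores of in-linkers
In-link 1: hub score = 8
In-link 2: hub score = 3
In-link 3: hub score = 5
In-link 4: hub score = 8
Authority = 8 + 3 + 5 + 8 = 24

24


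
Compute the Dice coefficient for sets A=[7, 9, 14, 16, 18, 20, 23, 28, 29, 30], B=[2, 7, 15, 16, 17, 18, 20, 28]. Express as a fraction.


A intersect B = [7, 16, 18, 20, 28]
|A intersect B| = 5
|A| = 10, |B| = 8
Dice = 2*5 / (10+8)
= 10 / 18 = 5/9

5/9


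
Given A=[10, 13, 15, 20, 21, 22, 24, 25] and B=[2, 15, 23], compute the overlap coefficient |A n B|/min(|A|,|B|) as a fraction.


A intersect B = [15]
|A intersect B| = 1
min(|A|, |B|) = min(8, 3) = 3
Overlap = 1 / 3 = 1/3

1/3


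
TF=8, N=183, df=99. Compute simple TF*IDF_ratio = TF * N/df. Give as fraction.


TF * (N/df)
= 8 * (183/99)
= 8 * 61/33
= 488/33

488/33


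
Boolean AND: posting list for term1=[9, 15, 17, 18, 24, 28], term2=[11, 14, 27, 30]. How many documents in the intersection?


Boolean AND: find intersection of posting lists
term1 docs: [9, 15, 17, 18, 24, 28]
term2 docs: [11, 14, 27, 30]
Intersection: []
|intersection| = 0

0


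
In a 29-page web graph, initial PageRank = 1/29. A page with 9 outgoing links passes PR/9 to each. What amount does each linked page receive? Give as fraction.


Initial PR = 1/29 = 1/29
Outlinks = 9
Contribution per link = PR / outlinks
= 1/29 / 9
= 1/261

1/261


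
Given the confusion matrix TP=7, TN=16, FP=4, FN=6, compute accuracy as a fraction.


Accuracy = (TP + TN) / (TP + TN + FP + FN)
TP + TN = 7 + 16 = 23
Total = 7 + 16 + 4 + 6 = 33
Accuracy = 23 / 33 = 23/33

23/33


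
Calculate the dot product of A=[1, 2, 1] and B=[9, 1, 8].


Dot product = sum of element-wise products
A[0]*B[0] = 1*9 = 9
A[1]*B[1] = 2*1 = 2
A[2]*B[2] = 1*8 = 8
Sum = 9 + 2 + 8 = 19

19


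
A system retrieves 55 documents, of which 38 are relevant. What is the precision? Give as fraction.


Precision = relevant_retrieved / total_retrieved
= 38 / 55
= 38 / (38 + 17)
= 38/55

38/55


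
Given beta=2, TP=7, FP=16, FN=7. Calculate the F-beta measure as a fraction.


P = TP/(TP+FP) = 7/23 = 7/23
R = TP/(TP+FN) = 7/14 = 1/2
beta^2 = 2^2 = 4
(1 + beta^2) = 5
Numerator = (1+beta^2)*P*R = 35/46
Denominator = beta^2*P + R = 28/23 + 1/2 = 79/46
F_beta = 35/79

35/79


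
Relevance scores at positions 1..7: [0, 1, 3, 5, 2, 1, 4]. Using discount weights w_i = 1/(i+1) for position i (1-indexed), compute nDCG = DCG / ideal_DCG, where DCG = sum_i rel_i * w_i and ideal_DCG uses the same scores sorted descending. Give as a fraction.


Position discount weights w_i = 1/(i+1) for i=1..7:
Weights = [1/2, 1/3, 1/4, 1/5, 1/6, 1/7, 1/8]
Actual relevance: [0, 1, 3, 5, 2, 1, 4]
DCG = 0/2 + 1/3 + 3/4 + 5/5 + 2/6 + 1/7 + 4/8 = 257/84
Ideal relevance (sorted desc): [5, 4, 3, 2, 1, 1, 0]
Ideal DCG = 5/2 + 4/3 + 3/4 + 2/5 + 1/6 + 1/7 + 0/8 = 741/140
nDCG = DCG / ideal_DCG = 257/84 / 741/140 = 1285/2223

1285/2223


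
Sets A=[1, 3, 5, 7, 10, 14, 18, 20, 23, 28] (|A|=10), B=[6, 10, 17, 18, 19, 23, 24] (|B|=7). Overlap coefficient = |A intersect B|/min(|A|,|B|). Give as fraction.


A intersect B = [10, 18, 23]
|A intersect B| = 3
min(|A|, |B|) = min(10, 7) = 7
Overlap = 3 / 7 = 3/7

3/7


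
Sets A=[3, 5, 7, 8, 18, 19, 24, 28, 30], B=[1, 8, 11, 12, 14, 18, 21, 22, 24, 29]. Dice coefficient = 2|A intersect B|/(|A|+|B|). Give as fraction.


A intersect B = [8, 18, 24]
|A intersect B| = 3
|A| = 9, |B| = 10
Dice = 2*3 / (9+10)
= 6 / 19 = 6/19

6/19


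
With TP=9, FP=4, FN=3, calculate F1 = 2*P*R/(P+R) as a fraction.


F1 = 2 * P * R / (P + R)
P = TP/(TP+FP) = 9/13 = 9/13
R = TP/(TP+FN) = 9/12 = 3/4
2 * P * R = 2 * 9/13 * 3/4 = 27/26
P + R = 9/13 + 3/4 = 75/52
F1 = 27/26 / 75/52 = 18/25

18/25


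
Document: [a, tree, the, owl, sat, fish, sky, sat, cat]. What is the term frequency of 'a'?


Document has 9 words
Scanning for 'a':
Found at positions: [0]
Count = 1

1


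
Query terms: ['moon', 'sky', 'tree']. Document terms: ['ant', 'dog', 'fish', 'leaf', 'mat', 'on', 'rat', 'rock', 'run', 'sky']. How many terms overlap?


Query terms: ['moon', 'sky', 'tree']
Document terms: ['ant', 'dog', 'fish', 'leaf', 'mat', 'on', 'rat', 'rock', 'run', 'sky']
Common terms: ['sky']
Overlap count = 1

1


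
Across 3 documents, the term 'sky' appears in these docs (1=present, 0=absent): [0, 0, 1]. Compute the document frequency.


Checking each document for 'sky':
Doc 1: absent
Doc 2: absent
Doc 3: present
df = sum of presences = 0 + 0 + 1 = 1

1


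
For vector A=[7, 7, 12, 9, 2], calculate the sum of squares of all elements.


|A|^2 = sum of squared components
A[0]^2 = 7^2 = 49
A[1]^2 = 7^2 = 49
A[2]^2 = 12^2 = 144
A[3]^2 = 9^2 = 81
A[4]^2 = 2^2 = 4
Sum = 49 + 49 + 144 + 81 + 4 = 327

327


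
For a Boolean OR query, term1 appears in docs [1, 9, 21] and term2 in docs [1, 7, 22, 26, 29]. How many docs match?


Boolean OR: find union of posting lists
term1 docs: [1, 9, 21]
term2 docs: [1, 7, 22, 26, 29]
Union: [1, 7, 9, 21, 22, 26, 29]
|union| = 7

7


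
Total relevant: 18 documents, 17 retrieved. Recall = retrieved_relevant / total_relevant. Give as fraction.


Recall = retrieved_relevant / total_relevant
= 17 / 18
= 17 / (17 + 1)
= 17/18

17/18


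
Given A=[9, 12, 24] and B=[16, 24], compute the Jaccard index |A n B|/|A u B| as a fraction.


A intersect B = [24]
|A intersect B| = 1
A union B = [9, 12, 16, 24]
|A union B| = 4
Jaccard = 1/4 = 1/4

1/4


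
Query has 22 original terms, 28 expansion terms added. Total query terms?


Original terms: 22
Expansion terms: 28
Total = 22 + 28 = 50

50


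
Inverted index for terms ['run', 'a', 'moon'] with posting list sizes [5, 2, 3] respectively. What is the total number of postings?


Summing posting list sizes:
'run': 5 postings
'a': 2 postings
'moon': 3 postings
Total = 5 + 2 + 3 = 10

10


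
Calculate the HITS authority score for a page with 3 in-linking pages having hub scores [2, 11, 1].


Authority = sum of hub scores of in-linkers
In-link 1: hub score = 2
In-link 2: hub score = 11
In-link 3: hub score = 1
Authority = 2 + 11 + 1 = 14

14


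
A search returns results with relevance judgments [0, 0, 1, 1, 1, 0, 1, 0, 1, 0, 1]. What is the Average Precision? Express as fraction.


Computing P@k for each relevant position:
Position 1: not relevant
Position 2: not relevant
Position 3: relevant, P@3 = 1/3 = 1/3
Position 4: relevant, P@4 = 2/4 = 1/2
Position 5: relevant, P@5 = 3/5 = 3/5
Position 6: not relevant
Position 7: relevant, P@7 = 4/7 = 4/7
Position 8: not relevant
Position 9: relevant, P@9 = 5/9 = 5/9
Position 10: not relevant
Position 11: relevant, P@11 = 6/11 = 6/11
Sum of P@k = 1/3 + 1/2 + 3/5 + 4/7 + 5/9 + 6/11 = 21523/6930
AP = 21523/6930 / 6 = 21523/41580

21523/41580


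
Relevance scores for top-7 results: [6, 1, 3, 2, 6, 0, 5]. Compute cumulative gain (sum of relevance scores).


Cumulative Gain = sum of relevance scores
Position 1: rel=6, running sum=6
Position 2: rel=1, running sum=7
Position 3: rel=3, running sum=10
Position 4: rel=2, running sum=12
Position 5: rel=6, running sum=18
Position 6: rel=0, running sum=18
Position 7: rel=5, running sum=23
CG = 23

23


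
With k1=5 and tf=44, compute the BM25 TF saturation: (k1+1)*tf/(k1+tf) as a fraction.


BM25 TF component = (k1+1)*tf / (k1+tf)
k1 = 5, tf = 44
Numerator = (5+1)*44 = 264
Denominator = 5 + 44 = 49
= 264/49 = 264/49

264/49


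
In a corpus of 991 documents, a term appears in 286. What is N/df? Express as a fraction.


IDF ratio = N / df
= 991 / 286
= 991/286

991/286


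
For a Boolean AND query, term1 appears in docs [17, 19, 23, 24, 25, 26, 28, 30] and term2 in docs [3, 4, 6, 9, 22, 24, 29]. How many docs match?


Boolean AND: find intersection of posting lists
term1 docs: [17, 19, 23, 24, 25, 26, 28, 30]
term2 docs: [3, 4, 6, 9, 22, 24, 29]
Intersection: [24]
|intersection| = 1

1


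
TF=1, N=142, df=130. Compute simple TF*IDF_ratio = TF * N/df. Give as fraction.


TF * (N/df)
= 1 * (142/130)
= 1 * 71/65
= 71/65

71/65


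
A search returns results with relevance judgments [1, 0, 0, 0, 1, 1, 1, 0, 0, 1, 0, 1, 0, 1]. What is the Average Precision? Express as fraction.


Computing P@k for each relevant position:
Position 1: relevant, P@1 = 1/1 = 1
Position 2: not relevant
Position 3: not relevant
Position 4: not relevant
Position 5: relevant, P@5 = 2/5 = 2/5
Position 6: relevant, P@6 = 3/6 = 1/2
Position 7: relevant, P@7 = 4/7 = 4/7
Position 8: not relevant
Position 9: not relevant
Position 10: relevant, P@10 = 5/10 = 1/2
Position 11: not relevant
Position 12: relevant, P@12 = 6/12 = 1/2
Position 13: not relevant
Position 14: relevant, P@14 = 7/14 = 1/2
Sum of P@k = 1 + 2/5 + 1/2 + 4/7 + 1/2 + 1/2 + 1/2 = 139/35
AP = 139/35 / 7 = 139/245

139/245


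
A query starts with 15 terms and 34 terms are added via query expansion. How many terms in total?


Original terms: 15
Expansion terms: 34
Total = 15 + 34 = 49

49


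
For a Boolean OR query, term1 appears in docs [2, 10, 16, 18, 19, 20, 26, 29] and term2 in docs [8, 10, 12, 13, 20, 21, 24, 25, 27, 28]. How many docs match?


Boolean OR: find union of posting lists
term1 docs: [2, 10, 16, 18, 19, 20, 26, 29]
term2 docs: [8, 10, 12, 13, 20, 21, 24, 25, 27, 28]
Union: [2, 8, 10, 12, 13, 16, 18, 19, 20, 21, 24, 25, 26, 27, 28, 29]
|union| = 16

16


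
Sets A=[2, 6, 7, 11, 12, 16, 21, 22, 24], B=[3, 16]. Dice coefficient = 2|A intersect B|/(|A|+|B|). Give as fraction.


A intersect B = [16]
|A intersect B| = 1
|A| = 9, |B| = 2
Dice = 2*1 / (9+2)
= 2 / 11 = 2/11

2/11


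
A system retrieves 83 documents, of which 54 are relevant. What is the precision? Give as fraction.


Precision = relevant_retrieved / total_retrieved
= 54 / 83
= 54 / (54 + 29)
= 54/83

54/83


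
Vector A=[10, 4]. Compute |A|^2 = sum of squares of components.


|A|^2 = sum of squared components
A[0]^2 = 10^2 = 100
A[1]^2 = 4^2 = 16
Sum = 100 + 16 = 116

116


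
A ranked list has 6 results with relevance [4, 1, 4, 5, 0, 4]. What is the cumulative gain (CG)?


Cumulative Gain = sum of relevance scores
Position 1: rel=4, running sum=4
Position 2: rel=1, running sum=5
Position 3: rel=4, running sum=9
Position 4: rel=5, running sum=14
Position 5: rel=0, running sum=14
Position 6: rel=4, running sum=18
CG = 18

18


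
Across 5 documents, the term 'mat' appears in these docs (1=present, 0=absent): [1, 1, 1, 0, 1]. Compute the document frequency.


Checking each document for 'mat':
Doc 1: present
Doc 2: present
Doc 3: present
Doc 4: absent
Doc 5: present
df = sum of presences = 1 + 1 + 1 + 0 + 1 = 4

4


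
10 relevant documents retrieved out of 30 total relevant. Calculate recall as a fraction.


Recall = retrieved_relevant / total_relevant
= 10 / 30
= 10 / (10 + 20)
= 1/3

1/3


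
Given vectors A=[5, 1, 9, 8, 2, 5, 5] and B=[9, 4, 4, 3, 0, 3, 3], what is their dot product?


Dot product = sum of element-wise products
A[0]*B[0] = 5*9 = 45
A[1]*B[1] = 1*4 = 4
A[2]*B[2] = 9*4 = 36
A[3]*B[3] = 8*3 = 24
A[4]*B[4] = 2*0 = 0
A[5]*B[5] = 5*3 = 15
A[6]*B[6] = 5*3 = 15
Sum = 45 + 4 + 36 + 24 + 0 + 15 + 15 = 139

139


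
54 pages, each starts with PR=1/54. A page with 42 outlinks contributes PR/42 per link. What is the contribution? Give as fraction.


Initial PR = 1/54 = 1/54
Outlinks = 42
Contribution per link = PR / outlinks
= 1/54 / 42
= 1/2268

1/2268


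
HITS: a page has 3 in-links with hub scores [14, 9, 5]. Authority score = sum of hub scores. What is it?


Authority = sum of hub scores of in-linkers
In-link 1: hub score = 14
In-link 2: hub score = 9
In-link 3: hub score = 5
Authority = 14 + 9 + 5 = 28

28


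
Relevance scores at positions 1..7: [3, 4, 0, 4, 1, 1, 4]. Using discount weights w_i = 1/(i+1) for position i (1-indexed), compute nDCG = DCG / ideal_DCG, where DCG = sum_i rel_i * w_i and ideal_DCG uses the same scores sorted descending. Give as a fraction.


Position discount weights w_i = 1/(i+1) for i=1..7:
Weights = [1/2, 1/3, 1/4, 1/5, 1/6, 1/7, 1/8]
Actual relevance: [3, 4, 0, 4, 1, 1, 4]
DCG = 3/2 + 4/3 + 0/4 + 4/5 + 1/6 + 1/7 + 4/8 = 311/70
Ideal relevance (sorted desc): [4, 4, 4, 3, 1, 1, 0]
Ideal DCG = 4/2 + 4/3 + 4/4 + 3/5 + 1/6 + 1/7 + 0/8 = 367/70
nDCG = DCG / ideal_DCG = 311/70 / 367/70 = 311/367

311/367


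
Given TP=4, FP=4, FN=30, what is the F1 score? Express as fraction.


F1 = 2 * P * R / (P + R)
P = TP/(TP+FP) = 4/8 = 1/2
R = TP/(TP+FN) = 4/34 = 2/17
2 * P * R = 2 * 1/2 * 2/17 = 2/17
P + R = 1/2 + 2/17 = 21/34
F1 = 2/17 / 21/34 = 4/21

4/21
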